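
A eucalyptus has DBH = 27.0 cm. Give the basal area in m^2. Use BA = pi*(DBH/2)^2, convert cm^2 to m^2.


Formula: BA = pi * (DBH/2)^2 / 10000  (cm^2 to m^2)
Radius = DBH/2 = 27.0/2 = 13.5 cm
BA = pi * 13.5^2 / 10000
   = 572.5553 cm^2 / 10000
   = 0.0573 m^2

0.0573


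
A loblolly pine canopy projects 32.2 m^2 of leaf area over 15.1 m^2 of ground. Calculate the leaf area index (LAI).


Formula: LAI = total leaf area / ground area  (dimensionless)
LAI = 32.2 m^2 / 15.1 m^2
LAI = 2.13

2.13


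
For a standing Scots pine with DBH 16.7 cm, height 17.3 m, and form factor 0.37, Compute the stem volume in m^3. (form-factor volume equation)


Formula: V = pi * (DBH/200)^2 * H * ff
Radius = DBH/200 = 16.7/200 = 0.0835 m
Radius^2 = 0.0835^2 = 0.00697225 m^2
V = pi * 0.00697225 * 17.3 * 0.37
V = 0.14 m^3

0.14


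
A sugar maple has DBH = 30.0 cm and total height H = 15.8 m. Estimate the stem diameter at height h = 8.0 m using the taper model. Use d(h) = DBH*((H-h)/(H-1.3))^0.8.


Taper: d(h) = DBH * ((H - h) / (H - 1.3))^0.8
Numerator = H - h = 15.8 - 8.0 = 7.8 m
Denominator = H - 1.3 = 15.8 - 1.3 = 14.5 m
Ratio = 7.8 / 14.5 = 0.53793
d = 30.0 * 0.53793^0.8 = 18.3 cm

18.3


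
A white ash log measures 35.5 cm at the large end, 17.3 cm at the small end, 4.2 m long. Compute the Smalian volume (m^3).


Smalian: V = (A1 + A2)/2 * L,  A = pi*(D/200)^2
A1 = pi*(35.5/200)^2 = 0.09898 m^2
A2 = pi*(17.3/200)^2 = 0.023506 m^2
V = (0.09898+0.023506)/2*4.2 = 0.2572 m^3

0.2572


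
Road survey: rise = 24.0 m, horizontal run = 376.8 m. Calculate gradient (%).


Formula: Gradient = rise / run * 100
Gradient = 24.0 / 376.8 * 100 = 6.4%

6.4


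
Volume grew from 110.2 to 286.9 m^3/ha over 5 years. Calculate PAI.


Formula: PAI = (V_T2 - V_T1) / (T2 - T1)
Volume increment = 286.9 - 110.2 = 176.7 m^3/ha
PAI = 176.7 / 5 = 35.34 m^3/ha/year

35.34


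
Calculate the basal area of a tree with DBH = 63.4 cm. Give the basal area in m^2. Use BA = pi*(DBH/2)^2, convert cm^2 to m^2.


Formula: BA = pi * (DBH/2)^2 / 10000  (cm^2 to m^2)
Radius = DBH/2 = 63.4/2 = 31.7 cm
BA = pi * 31.7^2 / 10000
   = 3156.955 cm^2 / 10000
   = 0.3157 m^2

0.3157


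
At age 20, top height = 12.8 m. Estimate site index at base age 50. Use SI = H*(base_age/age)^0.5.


Formula: SI = H_dom * (base_age / age)^0.5
Age ratio = 50 / 20 = 2.5
sqrt(age_ratio) = 1.58114
SI = 12.8 * 1.58114 = 20.2 m

20.2


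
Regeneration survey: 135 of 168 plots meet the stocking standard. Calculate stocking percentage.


Formula: Stocking % = stocked plots / total plots * 100
Stocking = 135 / 168 * 100
Stocking = 0.8036 * 100 = 80.4%

80.4


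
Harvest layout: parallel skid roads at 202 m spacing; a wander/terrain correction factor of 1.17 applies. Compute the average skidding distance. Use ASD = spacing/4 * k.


Formula: ASD = (spacing / 4) * correction
Uncorrected distance = spacing / 4 = 202 / 4 = 50.5 m
ASD = 50.5 * 1.17 = 59 m

59


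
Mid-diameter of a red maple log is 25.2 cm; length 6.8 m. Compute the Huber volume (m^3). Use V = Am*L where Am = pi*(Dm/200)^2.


Huber: V = Am * L,  Am = pi*(Dm/200)^2
Am = pi*(25.2/200)^2 = 0.049876 m^2
V = 0.049876*6.8 = 0.3392 m^3

0.3392


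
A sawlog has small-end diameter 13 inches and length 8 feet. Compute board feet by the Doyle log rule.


Doyle: BF = (D - 4)^2 * L / 16
Adjusted diameter = 13 - 4 = 9 in
(D-4)^2 = 9^2 = 81
BF = 81 * 8 / 16 = 41 BF

41


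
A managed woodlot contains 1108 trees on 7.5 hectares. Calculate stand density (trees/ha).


Formula: Stand Density = N_trees / Area_ha
Density = 1108 trees / 7.5 ha
Density = 148 trees/ha

148


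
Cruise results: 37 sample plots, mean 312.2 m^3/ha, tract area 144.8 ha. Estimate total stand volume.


Formula: Total Volume = Mean Volume per ha * Total Area
Total Volume = 312.2 m^3/ha * 144.8 ha
Total Volume = 45207 m^3

45207


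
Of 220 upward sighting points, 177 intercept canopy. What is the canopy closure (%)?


Formula: Canopy closure = covered points / total points * 100
Closure = 177 / 220 * 100
Closure = 0.8045 * 100 = 80.5%

80.5


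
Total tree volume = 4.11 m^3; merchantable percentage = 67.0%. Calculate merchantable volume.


Formula: MV = V_total * (merchantable_pct / 100)
Merchantable fraction = 67.0% / 100 = 0.67
MV = 4.11 m^3 * 0.67 = 2.754 m^3

2.754


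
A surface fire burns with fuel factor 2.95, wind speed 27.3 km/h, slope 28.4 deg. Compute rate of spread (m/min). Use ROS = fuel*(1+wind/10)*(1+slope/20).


Formula: ROS = fuel * (1 + wind/10) * (1 + slope/20)
Wind factor = 1 + 27.3/10 = 3.73
Slope factor = 1 + 28.4/20 = 2.42
ROS = 2.95 * 3.73 * 2.42 = 26.63 m/min

26.63


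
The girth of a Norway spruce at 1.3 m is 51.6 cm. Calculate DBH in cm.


Formula: DBH = C / pi
DBH = 51.6 / pi
pi = 3.14159...
DBH = 16.4 cm

16.4


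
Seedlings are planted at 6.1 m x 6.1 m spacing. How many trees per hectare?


Formula: TPH = 10000 m^2/ha / (spacing_x * spacing_y)
Area per tree = 6.1 m * 6.1 m = 37.21 m^2
TPH = 10000 / 37.21 = 269 trees/ha

269


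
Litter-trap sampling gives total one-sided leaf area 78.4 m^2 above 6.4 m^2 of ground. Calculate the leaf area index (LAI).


Formula: LAI = total leaf area / ground area  (dimensionless)
LAI = 78.4 m^2 / 6.4 m^2
LAI = 12.25

12.25


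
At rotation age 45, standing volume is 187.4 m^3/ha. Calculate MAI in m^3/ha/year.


Formula: MAI = Total Volume / Stand Age
MAI = 187.4 m^3/ha / 45 years
MAI = 4.16 m^3/ha/year

4.16


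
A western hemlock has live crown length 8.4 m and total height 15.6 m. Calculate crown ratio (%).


Formula: Crown Ratio = (Crown Length / Total Height) * 100
CR = (8.4 m / 15.6 m) * 100
CR = 0.5385 * 100 = 53.8%

53.8


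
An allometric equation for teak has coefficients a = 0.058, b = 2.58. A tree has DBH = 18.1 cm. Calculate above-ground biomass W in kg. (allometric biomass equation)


Formula: W = a * DBH^b  (allometric power law)
DBH^b = 18.1^2.58 = 1757.1576
W = 0.058 * 1757.1576 = 101.9 kg

101.9


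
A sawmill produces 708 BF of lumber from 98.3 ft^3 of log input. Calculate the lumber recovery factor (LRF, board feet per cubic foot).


Formula: LRF = Lumber Output (BF) / Log Input (ft^3)
LRF = 708 BF / 98.3 ft^3
LRF = 7.2 BF/ft^3

7.2


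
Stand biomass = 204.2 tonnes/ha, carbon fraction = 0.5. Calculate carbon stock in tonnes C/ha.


Formula: Carbon Stock = Biomass * Carbon Fraction
C = 204.2 t/ha * 0.5
C = 102.1 t C/ha

102.1


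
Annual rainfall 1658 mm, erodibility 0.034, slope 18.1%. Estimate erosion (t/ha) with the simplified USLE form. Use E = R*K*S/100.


Formula: E = R * K * S / 100  (simplified USLE)
R * K = 1658 * 0.034 = 56.372
E = 56.372 * 18.1 / 100 = 10.2 t/ha

10.2


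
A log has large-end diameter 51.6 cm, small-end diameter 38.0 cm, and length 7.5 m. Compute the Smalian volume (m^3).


Smalian: V = (A1 + A2)/2 * L,  A = pi*(D/200)^2
A1 = pi*(51.6/200)^2 = 0.209117 m^2
A2 = pi*(38.0/200)^2 = 0.113411 m^2
V = (0.209117+0.113411)/2*7.5 = 1.2095 m^3

1.2095


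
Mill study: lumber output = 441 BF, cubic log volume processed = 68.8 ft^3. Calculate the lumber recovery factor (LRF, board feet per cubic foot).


Formula: LRF = Lumber Output (BF) / Log Input (ft^3)
LRF = 441 BF / 68.8 ft^3
LRF = 6.41 BF/ft^3

6.41


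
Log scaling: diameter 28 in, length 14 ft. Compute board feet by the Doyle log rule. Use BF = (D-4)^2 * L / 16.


Doyle: BF = (D - 4)^2 * L / 16
Adjusted diameter = 28 - 4 = 24 in
(D-4)^2 = 24^2 = 576
BF = 576 * 14 / 16 = 504 BF

504


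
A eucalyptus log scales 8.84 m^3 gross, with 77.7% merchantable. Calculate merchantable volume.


Formula: MV = V_total * (merchantable_pct / 100)
Merchantable fraction = 77.7% / 100 = 0.777
MV = 8.84 m^3 * 0.777 = 6.869 m^3

6.869


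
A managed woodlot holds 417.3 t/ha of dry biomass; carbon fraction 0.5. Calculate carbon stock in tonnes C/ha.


Formula: Carbon Stock = Biomass * Carbon Fraction
C = 417.3 t/ha * 0.5
C = 208.7 t C/ha

208.7


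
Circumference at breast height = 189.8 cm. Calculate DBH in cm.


Formula: DBH = C / pi
DBH = 189.8 / pi
pi = 3.14159...
DBH = 60.4 cm

60.4


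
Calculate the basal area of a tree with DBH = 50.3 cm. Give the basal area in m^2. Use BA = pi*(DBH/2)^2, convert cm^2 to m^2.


Formula: BA = pi * (DBH/2)^2 / 10000  (cm^2 to m^2)
Radius = DBH/2 = 50.3/2 = 25.15 cm
BA = pi * 25.15^2 / 10000
   = 1987.128 cm^2 / 10000
   = 0.1987 m^2

0.1987


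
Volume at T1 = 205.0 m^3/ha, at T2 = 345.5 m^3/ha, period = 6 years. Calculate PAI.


Formula: PAI = (V_T2 - V_T1) / (T2 - T1)
Volume increment = 345.5 - 205.0 = 140.5 m^3/ha
PAI = 140.5 / 6 = 23.42 m^3/ha/year

23.42


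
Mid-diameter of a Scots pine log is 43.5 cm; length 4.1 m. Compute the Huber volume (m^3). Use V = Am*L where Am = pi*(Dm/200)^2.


Huber: V = Am * L,  Am = pi*(Dm/200)^2
Am = pi*(43.5/200)^2 = 0.148617 m^2
V = 0.148617*4.1 = 0.6093 m^3

0.6093


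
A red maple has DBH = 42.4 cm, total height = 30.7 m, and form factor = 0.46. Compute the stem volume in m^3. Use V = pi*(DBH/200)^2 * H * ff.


Formula: V = pi * (DBH/200)^2 * H * ff
Radius = DBH/200 = 42.4/200 = 0.212 m
Radius^2 = 0.212^2 = 0.044944 m^2
V = pi * 0.044944 * 30.7 * 0.46
V = 1.994 m^3

1.994


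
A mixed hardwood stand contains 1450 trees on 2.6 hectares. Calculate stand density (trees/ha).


Formula: Stand Density = N_trees / Area_ha
Density = 1450 trees / 2.6 ha
Density = 558 trees/ha

558


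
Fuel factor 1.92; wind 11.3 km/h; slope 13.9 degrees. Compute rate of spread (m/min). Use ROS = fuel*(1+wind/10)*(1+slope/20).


Formula: ROS = fuel * (1 + wind/10) * (1 + slope/20)
Wind factor = 1 + 11.3/10 = 2.13
Slope factor = 1 + 13.9/20 = 1.695
ROS = 1.92 * 2.13 * 1.695 = 6.93 m/min

6.93


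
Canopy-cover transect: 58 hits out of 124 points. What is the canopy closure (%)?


Formula: Canopy closure = covered points / total points * 100
Closure = 58 / 124 * 100
Closure = 0.4677 * 100 = 46.8%

46.8


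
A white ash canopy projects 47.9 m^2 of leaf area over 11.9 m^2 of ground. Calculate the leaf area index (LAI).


Formula: LAI = total leaf area / ground area  (dimensionless)
LAI = 47.9 m^2 / 11.9 m^2
LAI = 4.03

4.03


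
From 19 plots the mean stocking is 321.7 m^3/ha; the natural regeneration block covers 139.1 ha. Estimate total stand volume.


Formula: Total Volume = Mean Volume per ha * Total Area
Total Volume = 321.7 m^3/ha * 139.1 ha
Total Volume = 44748 m^3

44748


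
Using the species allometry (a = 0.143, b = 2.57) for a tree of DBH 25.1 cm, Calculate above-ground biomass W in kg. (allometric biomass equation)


Formula: W = a * DBH^b  (allometric power law)
DBH^b = 25.1^2.57 = 3955.1364
W = 0.143 * 3955.1364 = 565.6 kg

565.6


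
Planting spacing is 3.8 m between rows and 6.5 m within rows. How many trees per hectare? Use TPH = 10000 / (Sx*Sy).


Formula: TPH = 10000 m^2/ha / (spacing_x * spacing_y)
Area per tree = 3.8 m * 6.5 m = 24.7 m^2
TPH = 10000 / 24.7 = 405 trees/ha

405


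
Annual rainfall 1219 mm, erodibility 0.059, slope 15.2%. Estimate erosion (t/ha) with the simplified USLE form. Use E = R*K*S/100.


Formula: E = R * K * S / 100  (simplified USLE)
R * K = 1219 * 0.059 = 71.921
E = 71.921 * 15.2 / 100 = 10.93 t/ha

10.93


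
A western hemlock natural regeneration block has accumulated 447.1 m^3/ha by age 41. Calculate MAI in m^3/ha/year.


Formula: MAI = Total Volume / Stand Age
MAI = 447.1 m^3/ha / 41 years
MAI = 10.9 m^3/ha/year

10.9


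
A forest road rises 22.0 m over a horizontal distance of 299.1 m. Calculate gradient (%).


Formula: Gradient = rise / run * 100
Gradient = 22.0 / 299.1 * 100 = 7.4%

7.4


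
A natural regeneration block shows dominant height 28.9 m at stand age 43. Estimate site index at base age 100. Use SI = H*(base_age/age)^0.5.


Formula: SI = H_dom * (base_age / age)^0.5
Age ratio = 100 / 43 = 2.32558
sqrt(age_ratio) = 1.52499
SI = 28.9 * 1.52499 = 44.1 m

44.1


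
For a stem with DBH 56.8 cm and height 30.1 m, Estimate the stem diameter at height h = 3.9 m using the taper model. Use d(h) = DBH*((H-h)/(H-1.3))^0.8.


Taper: d(h) = DBH * ((H - h) / (H - 1.3))^0.8
Numerator = H - h = 30.1 - 3.9 = 26.2 m
Denominator = H - 1.3 = 30.1 - 1.3 = 28.8 m
Ratio = 26.2 / 28.8 = 0.90972
d = 56.8 * 0.90972^0.8 = 52.7 cm

52.7


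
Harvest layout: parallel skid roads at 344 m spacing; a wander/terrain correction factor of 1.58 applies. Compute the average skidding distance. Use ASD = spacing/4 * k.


Formula: ASD = (spacing / 4) * correction
Uncorrected distance = spacing / 4 = 344 / 4 = 86 m
ASD = 86 * 1.58 = 136 m

136


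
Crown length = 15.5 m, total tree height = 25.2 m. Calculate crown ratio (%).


Formula: Crown Ratio = (Crown Length / Total Height) * 100
CR = (15.5 m / 25.2 m) * 100
CR = 0.6151 * 100 = 61.5%

61.5


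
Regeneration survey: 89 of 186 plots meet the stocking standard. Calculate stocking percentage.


Formula: Stocking % = stocked plots / total plots * 100
Stocking = 89 / 186 * 100
Stocking = 0.4785 * 100 = 47.8%

47.8


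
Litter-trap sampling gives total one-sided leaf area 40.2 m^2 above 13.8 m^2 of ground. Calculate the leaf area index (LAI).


Formula: LAI = total leaf area / ground area  (dimensionless)
LAI = 40.2 m^2 / 13.8 m^2
LAI = 2.91

2.91


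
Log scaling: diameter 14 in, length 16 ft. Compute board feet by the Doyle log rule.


Doyle: BF = (D - 4)^2 * L / 16
Adjusted diameter = 14 - 4 = 10 in
(D-4)^2 = 10^2 = 100
BF = 100 * 16 / 16 = 100 BF

100


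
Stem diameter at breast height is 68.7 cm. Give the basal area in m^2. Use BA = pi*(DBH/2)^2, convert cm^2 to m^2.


Formula: BA = pi * (DBH/2)^2 / 10000  (cm^2 to m^2)
Radius = DBH/2 = 68.7/2 = 34.35 cm
BA = pi * 34.35^2 / 10000
   = 3706.8359 cm^2 / 10000
   = 0.3707 m^2

0.3707


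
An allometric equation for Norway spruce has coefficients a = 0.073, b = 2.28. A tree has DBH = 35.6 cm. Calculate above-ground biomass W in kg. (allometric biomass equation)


Formula: W = a * DBH^b  (allometric power law)
DBH^b = 35.6^2.28 = 3445.9264
W = 0.073 * 3445.9264 = 251.6 kg

251.6


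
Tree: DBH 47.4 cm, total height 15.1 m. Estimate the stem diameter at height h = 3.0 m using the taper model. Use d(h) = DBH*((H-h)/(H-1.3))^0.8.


Taper: d(h) = DBH * ((H - h) / (H - 1.3))^0.8
Numerator = H - h = 15.1 - 3.0 = 12.1 m
Denominator = H - 1.3 = 15.1 - 1.3 = 13.8 m
Ratio = 12.1 / 13.8 = 0.87681
d = 47.4 * 0.87681^0.8 = 42.7 cm

42.7


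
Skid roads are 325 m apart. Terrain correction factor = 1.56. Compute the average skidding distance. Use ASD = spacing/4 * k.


Formula: ASD = (spacing / 4) * correction
Uncorrected distance = spacing / 4 = 325 / 4 = 81.25 m
ASD = 81.25 * 1.56 = 127 m

127


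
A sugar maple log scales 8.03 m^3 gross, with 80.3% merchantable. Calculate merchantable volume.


Formula: MV = V_total * (merchantable_pct / 100)
Merchantable fraction = 80.3% / 100 = 0.803
MV = 8.03 m^3 * 0.803 = 6.448 m^3

6.448


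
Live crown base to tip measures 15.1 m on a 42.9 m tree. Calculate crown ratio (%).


Formula: Crown Ratio = (Crown Length / Total Height) * 100
CR = (15.1 m / 42.9 m) * 100
CR = 0.352 * 100 = 35.2%

35.2


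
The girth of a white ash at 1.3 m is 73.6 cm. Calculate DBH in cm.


Formula: DBH = C / pi
DBH = 73.6 / pi
pi = 3.14159...
DBH = 23.4 cm

23.4


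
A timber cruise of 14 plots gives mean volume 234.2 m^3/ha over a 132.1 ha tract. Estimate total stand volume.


Formula: Total Volume = Mean Volume per ha * Total Area
Total Volume = 234.2 m^3/ha * 132.1 ha
Total Volume = 30938 m^3

30938


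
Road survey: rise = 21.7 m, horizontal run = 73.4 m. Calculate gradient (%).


Formula: Gradient = rise / run * 100
Gradient = 21.7 / 73.4 * 100 = 29.6%

29.6


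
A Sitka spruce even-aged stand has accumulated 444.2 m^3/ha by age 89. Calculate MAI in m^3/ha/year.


Formula: MAI = Total Volume / Stand Age
MAI = 444.2 m^3/ha / 89 years
MAI = 4.99 m^3/ha/year

4.99


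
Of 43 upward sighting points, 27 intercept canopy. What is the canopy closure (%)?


Formula: Canopy closure = covered points / total points * 100
Closure = 27 / 43 * 100
Closure = 0.6279 * 100 = 62.8%

62.8


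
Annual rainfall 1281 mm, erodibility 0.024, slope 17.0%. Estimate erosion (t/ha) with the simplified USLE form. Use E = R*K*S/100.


Formula: E = R * K * S / 100  (simplified USLE)
R * K = 1281 * 0.024 = 30.744
E = 30.744 * 17.0 / 100 = 5.23 t/ha

5.23


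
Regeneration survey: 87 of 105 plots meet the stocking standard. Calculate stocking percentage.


Formula: Stocking % = stocked plots / total plots * 100
Stocking = 87 / 105 * 100
Stocking = 0.8286 * 100 = 82.9%

82.9


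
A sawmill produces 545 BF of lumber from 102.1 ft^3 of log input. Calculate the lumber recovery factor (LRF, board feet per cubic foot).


Formula: LRF = Lumber Output (BF) / Log Input (ft^3)
LRF = 545 BF / 102.1 ft^3
LRF = 5.34 BF/ft^3

5.34


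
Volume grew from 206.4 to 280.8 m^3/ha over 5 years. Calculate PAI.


Formula: PAI = (V_T2 - V_T1) / (T2 - T1)
Volume increment = 280.8 - 206.4 = 74.4 m^3/ha
PAI = 74.4 / 5 = 14.88 m^3/ha/year

14.88


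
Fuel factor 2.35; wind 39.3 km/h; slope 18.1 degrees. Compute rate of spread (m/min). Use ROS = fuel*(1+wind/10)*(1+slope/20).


Formula: ROS = fuel * (1 + wind/10) * (1 + slope/20)
Wind factor = 1 + 39.3/10 = 4.93
Slope factor = 1 + 18.1/20 = 1.905
ROS = 2.35 * 4.93 * 1.905 = 22.07 m/min

22.07


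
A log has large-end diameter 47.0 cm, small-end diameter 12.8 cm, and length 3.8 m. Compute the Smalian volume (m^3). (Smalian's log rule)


Smalian: V = (A1 + A2)/2 * L,  A = pi*(D/200)^2
A1 = pi*(47.0/200)^2 = 0.173494 m^2
A2 = pi*(12.8/200)^2 = 0.012868 m^2
V = (0.173494+0.012868)/2*3.8 = 0.3541 m^3

0.3541


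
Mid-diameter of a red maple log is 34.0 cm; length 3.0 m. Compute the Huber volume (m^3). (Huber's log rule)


Huber: V = Am * L,  Am = pi*(Dm/200)^2
Am = pi*(34.0/200)^2 = 0.090792 m^2
V = 0.090792*3.0 = 0.2724 m^3

0.2724


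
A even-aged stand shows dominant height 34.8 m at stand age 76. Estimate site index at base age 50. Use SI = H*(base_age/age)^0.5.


Formula: SI = H_dom * (base_age / age)^0.5
Age ratio = 50 / 76 = 0.65789
sqrt(age_ratio) = 0.81111
SI = 34.8 * 0.81111 = 28.2 m

28.2


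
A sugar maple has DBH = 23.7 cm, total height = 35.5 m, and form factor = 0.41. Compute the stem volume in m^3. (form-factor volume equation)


Formula: V = pi * (DBH/200)^2 * H * ff
Radius = DBH/200 = 23.7/200 = 0.1185 m
Radius^2 = 0.1185^2 = 0.01404225 m^2
V = pi * 0.01404225 * 35.5 * 0.41
V = 0.642 m^3

0.642


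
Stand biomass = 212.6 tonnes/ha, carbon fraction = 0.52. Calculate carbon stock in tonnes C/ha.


Formula: Carbon Stock = Biomass * Carbon Fraction
C = 212.6 t/ha * 0.52
C = 110.6 t C/ha

110.6


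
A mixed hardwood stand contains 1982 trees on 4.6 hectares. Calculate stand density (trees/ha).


Formula: Stand Density = N_trees / Area_ha
Density = 1982 trees / 4.6 ha
Density = 431 trees/ha

431


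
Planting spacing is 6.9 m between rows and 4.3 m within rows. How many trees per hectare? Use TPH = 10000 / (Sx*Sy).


Formula: TPH = 10000 m^2/ha / (spacing_x * spacing_y)
Area per tree = 6.9 m * 4.3 m = 29.67 m^2
TPH = 10000 / 29.67 = 337 trees/ha

337


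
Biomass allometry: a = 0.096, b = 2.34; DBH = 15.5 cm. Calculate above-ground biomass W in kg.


Formula: W = a * DBH^b  (allometric power law)
DBH^b = 15.5^2.34 = 610.0651
W = 0.096 * 610.0651 = 58.6 kg

58.6


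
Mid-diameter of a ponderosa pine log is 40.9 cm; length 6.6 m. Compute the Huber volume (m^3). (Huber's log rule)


Huber: V = Am * L,  Am = pi*(Dm/200)^2
Am = pi*(40.9/200)^2 = 0.131382 m^2
V = 0.131382*6.6 = 0.8671 m^3

0.8671


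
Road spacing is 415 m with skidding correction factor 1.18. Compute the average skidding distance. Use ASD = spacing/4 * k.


Formula: ASD = (spacing / 4) * correction
Uncorrected distance = spacing / 4 = 415 / 4 = 103.75 m
ASD = 103.75 * 1.18 = 122 m

122


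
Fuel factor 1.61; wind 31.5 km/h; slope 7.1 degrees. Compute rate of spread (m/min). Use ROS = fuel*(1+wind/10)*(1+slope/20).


Formula: ROS = fuel * (1 + wind/10) * (1 + slope/20)
Wind factor = 1 + 31.5/10 = 4.15
Slope factor = 1 + 7.1/20 = 1.355
ROS = 1.61 * 4.15 * 1.355 = 9.05 m/min

9.05


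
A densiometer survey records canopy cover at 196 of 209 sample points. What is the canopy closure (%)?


Formula: Canopy closure = covered points / total points * 100
Closure = 196 / 209 * 100
Closure = 0.9378 * 100 = 93.8%

93.8


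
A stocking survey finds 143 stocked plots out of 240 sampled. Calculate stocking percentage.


Formula: Stocking % = stocked plots / total plots * 100
Stocking = 143 / 240 * 100
Stocking = 0.5958 * 100 = 59.6%

59.6


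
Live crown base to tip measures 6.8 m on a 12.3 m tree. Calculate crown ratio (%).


Formula: Crown Ratio = (Crown Length / Total Height) * 100
CR = (6.8 m / 12.3 m) * 100
CR = 0.5528 * 100 = 55.3%

55.3


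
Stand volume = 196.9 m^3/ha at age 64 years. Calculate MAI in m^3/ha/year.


Formula: MAI = Total Volume / Stand Age
MAI = 196.9 m^3/ha / 64 years
MAI = 3.08 m^3/ha/year

3.08


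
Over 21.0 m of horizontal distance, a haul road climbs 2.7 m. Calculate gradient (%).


Formula: Gradient = rise / run * 100
Gradient = 2.7 / 21.0 * 100 = 12.9%

12.9


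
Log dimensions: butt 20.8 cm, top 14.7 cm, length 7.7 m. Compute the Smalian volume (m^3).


Smalian: V = (A1 + A2)/2 * L,  A = pi*(D/200)^2
A1 = pi*(20.8/200)^2 = 0.033979 m^2
A2 = pi*(14.7/200)^2 = 0.016972 m^2
V = (0.033979+0.016972)/2*7.7 = 0.1962 m^3

0.1962


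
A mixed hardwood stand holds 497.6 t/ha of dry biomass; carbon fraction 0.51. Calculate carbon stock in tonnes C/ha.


Formula: Carbon Stock = Biomass * Carbon Fraction
C = 497.6 t/ha * 0.51
C = 253.8 t C/ha

253.8


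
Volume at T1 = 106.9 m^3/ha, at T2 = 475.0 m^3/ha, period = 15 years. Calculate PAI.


Formula: PAI = (V_T2 - V_T1) / (T2 - T1)
Volume increment = 475.0 - 106.9 = 368.1 m^3/ha
PAI = 368.1 / 15 = 24.54 m^3/ha/year

24.54


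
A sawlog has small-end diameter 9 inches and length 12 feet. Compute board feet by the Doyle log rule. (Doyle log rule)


Doyle: BF = (D - 4)^2 * L / 16
Adjusted diameter = 9 - 4 = 5 in
(D-4)^2 = 5^2 = 25
BF = 25 * 12 / 16 = 19 BF

19


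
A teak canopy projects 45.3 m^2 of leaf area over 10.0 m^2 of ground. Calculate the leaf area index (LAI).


Formula: LAI = total leaf area / ground area  (dimensionless)
LAI = 45.3 m^2 / 10.0 m^2
LAI = 4.53

4.53


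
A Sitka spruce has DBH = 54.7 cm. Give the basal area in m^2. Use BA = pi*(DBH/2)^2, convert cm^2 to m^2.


Formula: BA = pi * (DBH/2)^2 / 10000  (cm^2 to m^2)
Radius = DBH/2 = 54.7/2 = 27.35 cm
BA = pi * 27.35^2 / 10000
   = 2349.982 cm^2 / 10000
   = 0.235 m^2

0.235


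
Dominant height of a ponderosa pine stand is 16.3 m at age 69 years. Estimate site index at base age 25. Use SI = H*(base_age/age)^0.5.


Formula: SI = H_dom * (base_age / age)^0.5
Age ratio = 25 / 69 = 0.36232
sqrt(age_ratio) = 0.60193
SI = 16.3 * 0.60193 = 9.8 m

9.8


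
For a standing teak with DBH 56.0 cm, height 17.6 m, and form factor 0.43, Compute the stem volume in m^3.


Formula: V = pi * (DBH/200)^2 * H * ff
Radius = DBH/200 = 56.0/200 = 0.28 m
Radius^2 = 0.28^2 = 0.0784 m^2
V = pi * 0.0784 * 17.6 * 0.43
V = 1.864 m^3

1.864


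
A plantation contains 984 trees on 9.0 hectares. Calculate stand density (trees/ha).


Formula: Stand Density = N_trees / Area_ha
Density = 984 trees / 9.0 ha
Density = 109 trees/ha

109


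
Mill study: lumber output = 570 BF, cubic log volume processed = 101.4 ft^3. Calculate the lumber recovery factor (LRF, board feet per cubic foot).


Formula: LRF = Lumber Output (BF) / Log Input (ft^3)
LRF = 570 BF / 101.4 ft^3
LRF = 5.62 BF/ft^3

5.62


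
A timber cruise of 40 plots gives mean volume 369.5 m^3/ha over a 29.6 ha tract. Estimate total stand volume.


Formula: Total Volume = Mean Volume per ha * Total Area
Total Volume = 369.5 m^3/ha * 29.6 ha
Total Volume = 10937 m^3

10937


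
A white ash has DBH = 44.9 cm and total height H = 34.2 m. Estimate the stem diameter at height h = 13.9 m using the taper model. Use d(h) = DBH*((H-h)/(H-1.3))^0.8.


Taper: d(h) = DBH * ((H - h) / (H - 1.3))^0.8
Numerator = H - h = 34.2 - 13.9 = 20.3 m
Denominator = H - 1.3 = 34.2 - 1.3 = 32.9 m
Ratio = 20.3 / 32.9 = 0.61702
d = 44.9 * 0.61702^0.8 = 30.5 cm

30.5


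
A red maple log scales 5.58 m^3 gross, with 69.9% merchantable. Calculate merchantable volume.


Formula: MV = V_total * (merchantable_pct / 100)
Merchantable fraction = 69.9% / 100 = 0.699
MV = 5.58 m^3 * 0.699 = 3.9 m^3

3.9


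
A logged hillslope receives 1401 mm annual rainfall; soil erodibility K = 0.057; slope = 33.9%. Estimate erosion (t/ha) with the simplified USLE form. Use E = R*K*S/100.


Formula: E = R * K * S / 100  (simplified USLE)
R * K = 1401 * 0.057 = 79.857
E = 79.857 * 33.9 / 100 = 27.07 t/ha

27.07


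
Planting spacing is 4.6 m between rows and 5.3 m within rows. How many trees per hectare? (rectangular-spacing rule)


Formula: TPH = 10000 m^2/ha / (spacing_x * spacing_y)
Area per tree = 4.6 m * 5.3 m = 24.38 m^2
TPH = 10000 / 24.38 = 410 trees/ha

410


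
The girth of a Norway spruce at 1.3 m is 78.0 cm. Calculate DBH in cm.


Formula: DBH = C / pi
DBH = 78.0 / pi
pi = 3.14159...
DBH = 24.8 cm

24.8


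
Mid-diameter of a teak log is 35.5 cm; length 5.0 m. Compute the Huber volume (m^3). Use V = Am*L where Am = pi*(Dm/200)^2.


Huber: V = Am * L,  Am = pi*(Dm/200)^2
Am = pi*(35.5/200)^2 = 0.09898 m^2
V = 0.09898*5.0 = 0.4949 m^3

0.4949


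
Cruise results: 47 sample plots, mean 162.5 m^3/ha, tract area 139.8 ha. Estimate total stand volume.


Formula: Total Volume = Mean Volume per ha * Total Area
Total Volume = 162.5 m^3/ha * 139.8 ha
Total Volume = 22718 m^3

22718


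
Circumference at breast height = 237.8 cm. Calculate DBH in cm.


Formula: DBH = C / pi
DBH = 237.8 / pi
pi = 3.14159...
DBH = 75.7 cm

75.7


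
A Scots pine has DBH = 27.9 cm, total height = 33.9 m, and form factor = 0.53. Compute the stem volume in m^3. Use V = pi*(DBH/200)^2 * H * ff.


Formula: V = pi * (DBH/200)^2 * H * ff
Radius = DBH/200 = 27.9/200 = 0.1395 m
Radius^2 = 0.1395^2 = 0.01946025 m^2
V = pi * 0.01946025 * 33.9 * 0.53
V = 1.098 m^3

1.098


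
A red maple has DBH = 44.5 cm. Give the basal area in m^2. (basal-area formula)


Formula: BA = pi * (DBH/2)^2 / 10000  (cm^2 to m^2)
Radius = DBH/2 = 44.5/2 = 22.25 cm
BA = pi * 22.25^2 / 10000
   = 1555.2847 cm^2 / 10000
   = 0.1555 m^2

0.1555


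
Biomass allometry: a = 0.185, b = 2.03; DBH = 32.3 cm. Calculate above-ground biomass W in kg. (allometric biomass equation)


Formula: W = a * DBH^b  (allometric power law)
DBH^b = 32.3^2.03 = 1157.9268
W = 0.185 * 1157.9268 = 214.2 kg

214.2


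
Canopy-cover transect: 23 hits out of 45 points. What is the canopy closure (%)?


Formula: Canopy closure = covered points / total points * 100
Closure = 23 / 45 * 100
Closure = 0.5111 * 100 = 51.1%

51.1


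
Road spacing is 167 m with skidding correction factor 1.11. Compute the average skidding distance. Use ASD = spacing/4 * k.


Formula: ASD = (spacing / 4) * correction
Uncorrected distance = spacing / 4 = 167 / 4 = 41.75 m
ASD = 41.75 * 1.11 = 46 m

46


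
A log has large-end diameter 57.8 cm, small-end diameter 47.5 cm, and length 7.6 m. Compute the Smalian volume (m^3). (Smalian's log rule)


Smalian: V = (A1 + A2)/2 * L,  A = pi*(D/200)^2
A1 = pi*(57.8/200)^2 = 0.262389 m^2
A2 = pi*(47.5/200)^2 = 0.177205 m^2
V = (0.262389+0.177205)/2*7.6 = 1.6705 m^3

1.6705


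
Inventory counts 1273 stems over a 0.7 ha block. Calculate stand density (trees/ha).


Formula: Stand Density = N_trees / Area_ha
Density = 1273 trees / 0.7 ha
Density = 1819 trees/ha

1819


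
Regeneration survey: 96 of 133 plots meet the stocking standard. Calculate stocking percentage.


Formula: Stocking % = stocked plots / total plots * 100
Stocking = 96 / 133 * 100
Stocking = 0.7218 * 100 = 72.2%

72.2


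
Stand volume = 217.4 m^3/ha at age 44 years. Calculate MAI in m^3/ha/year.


Formula: MAI = Total Volume / Stand Age
MAI = 217.4 m^3/ha / 44 years
MAI = 4.94 m^3/ha/year

4.94


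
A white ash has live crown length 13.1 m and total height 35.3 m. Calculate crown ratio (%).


Formula: Crown Ratio = (Crown Length / Total Height) * 100
CR = (13.1 m / 35.3 m) * 100
CR = 0.3711 * 100 = 37.1%

37.1


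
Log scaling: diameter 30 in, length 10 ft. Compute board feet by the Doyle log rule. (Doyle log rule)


Doyle: BF = (D - 4)^2 * L / 16
Adjusted diameter = 30 - 4 = 26 in
(D-4)^2 = 26^2 = 676
BF = 676 * 10 / 16 = 423 BF

423


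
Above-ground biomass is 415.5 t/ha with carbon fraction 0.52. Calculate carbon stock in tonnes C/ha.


Formula: Carbon Stock = Biomass * Carbon Fraction
C = 415.5 t/ha * 0.52
C = 216.1 t C/ha

216.1


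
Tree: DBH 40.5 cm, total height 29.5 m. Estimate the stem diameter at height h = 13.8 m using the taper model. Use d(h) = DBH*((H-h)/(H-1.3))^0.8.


Taper: d(h) = DBH * ((H - h) / (H - 1.3))^0.8
Numerator = H - h = 29.5 - 13.8 = 15.7 m
Denominator = H - 1.3 = 29.5 - 1.3 = 28.2 m
Ratio = 15.7 / 28.2 = 0.55674
d = 40.5 * 0.55674^0.8 = 25.3 cm

25.3


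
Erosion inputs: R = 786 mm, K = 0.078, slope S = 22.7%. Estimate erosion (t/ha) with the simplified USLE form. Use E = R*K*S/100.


Formula: E = R * K * S / 100  (simplified USLE)
R * K = 786 * 0.078 = 61.308
E = 61.308 * 22.7 / 100 = 13.92 t/ha

13.92


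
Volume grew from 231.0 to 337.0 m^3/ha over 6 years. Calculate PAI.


Formula: PAI = (V_T2 - V_T1) / (T2 - T1)
Volume increment = 337.0 - 231.0 = 106.0 m^3/ha
PAI = 106.0 / 6 = 17.67 m^3/ha/year

17.67


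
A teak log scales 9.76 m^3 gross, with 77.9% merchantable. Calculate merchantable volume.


Formula: MV = V_total * (merchantable_pct / 100)
Merchantable fraction = 77.9% / 100 = 0.779
MV = 9.76 m^3 * 0.779 = 7.603 m^3

7.603


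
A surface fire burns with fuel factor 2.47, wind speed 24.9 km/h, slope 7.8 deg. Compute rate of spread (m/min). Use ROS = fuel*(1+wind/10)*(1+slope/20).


Formula: ROS = fuel * (1 + wind/10) * (1 + slope/20)
Wind factor = 1 + 24.9/10 = 3.49
Slope factor = 1 + 7.8/20 = 1.39
ROS = 2.47 * 3.49 * 1.39 = 11.98 m/min

11.98


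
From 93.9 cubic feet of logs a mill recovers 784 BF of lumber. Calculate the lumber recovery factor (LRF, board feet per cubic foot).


Formula: LRF = Lumber Output (BF) / Log Input (ft^3)
LRF = 784 BF / 93.9 ft^3
LRF = 8.35 BF/ft^3

8.35


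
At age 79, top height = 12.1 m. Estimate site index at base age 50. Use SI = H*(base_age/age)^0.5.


Formula: SI = H_dom * (base_age / age)^0.5
Age ratio = 50 / 79 = 0.63291
sqrt(age_ratio) = 0.79556
SI = 12.1 * 0.79556 = 9.6 m

9.6


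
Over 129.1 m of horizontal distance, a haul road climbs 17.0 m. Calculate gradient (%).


Formula: Gradient = rise / run * 100
Gradient = 17.0 / 129.1 * 100 = 13.2%

13.2


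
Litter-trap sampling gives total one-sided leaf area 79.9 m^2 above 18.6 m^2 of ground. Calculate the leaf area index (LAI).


Formula: LAI = total leaf area / ground area  (dimensionless)
LAI = 79.9 m^2 / 18.6 m^2
LAI = 4.3

4.3


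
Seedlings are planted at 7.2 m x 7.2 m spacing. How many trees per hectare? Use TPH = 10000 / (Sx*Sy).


Formula: TPH = 10000 m^2/ha / (spacing_x * spacing_y)
Area per tree = 7.2 m * 7.2 m = 51.84 m^2
TPH = 10000 / 51.84 = 193 trees/ha

193


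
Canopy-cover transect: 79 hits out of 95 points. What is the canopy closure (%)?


Formula: Canopy closure = covered points / total points * 100
Closure = 79 / 95 * 100
Closure = 0.8316 * 100 = 83.2%

83.2


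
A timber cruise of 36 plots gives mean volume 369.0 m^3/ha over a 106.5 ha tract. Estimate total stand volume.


Formula: Total Volume = Mean Volume per ha * Total Area
Total Volume = 369.0 m^3/ha * 106.5 ha
Total Volume = 39299 m^3

39299


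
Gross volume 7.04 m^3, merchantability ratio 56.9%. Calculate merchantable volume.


Formula: MV = V_total * (merchantable_pct / 100)
Merchantable fraction = 56.9% / 100 = 0.569
MV = 7.04 m^3 * 0.569 = 4.006 m^3

4.006


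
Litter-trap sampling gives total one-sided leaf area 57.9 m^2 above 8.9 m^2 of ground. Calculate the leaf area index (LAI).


Formula: LAI = total leaf area / ground area  (dimensionless)
LAI = 57.9 m^2 / 8.9 m^2
LAI = 6.51

6.51


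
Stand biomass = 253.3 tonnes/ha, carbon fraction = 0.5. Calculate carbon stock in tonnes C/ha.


Formula: Carbon Stock = Biomass * Carbon Fraction
C = 253.3 t/ha * 0.5
C = 126.7 t C/ha

126.7


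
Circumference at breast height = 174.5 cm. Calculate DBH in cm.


Formula: DBH = C / pi
DBH = 174.5 / pi
pi = 3.14159...
DBH = 55.5 cm

55.5


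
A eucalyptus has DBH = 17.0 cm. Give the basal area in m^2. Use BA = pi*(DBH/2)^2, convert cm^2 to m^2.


Formula: BA = pi * (DBH/2)^2 / 10000  (cm^2 to m^2)
Radius = DBH/2 = 17.0/2 = 8.5 cm
BA = pi * 8.5^2 / 10000
   = 226.9801 cm^2 / 10000
   = 0.0227 m^2

0.0227


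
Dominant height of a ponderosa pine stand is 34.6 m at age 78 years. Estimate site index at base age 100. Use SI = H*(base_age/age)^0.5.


Formula: SI = H_dom * (base_age / age)^0.5
Age ratio = 100 / 78 = 1.28205
sqrt(age_ratio) = 1.13228
SI = 34.6 * 1.13228 = 39.2 m

39.2


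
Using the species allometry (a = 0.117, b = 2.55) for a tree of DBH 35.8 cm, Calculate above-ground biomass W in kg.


Formula: W = a * DBH^b  (allometric power law)
DBH^b = 35.8^2.55 = 9170.6838
W = 0.117 * 9170.6838 = 1073.0 kg

1073.0


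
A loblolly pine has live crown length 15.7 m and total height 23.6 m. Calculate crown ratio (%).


Formula: Crown Ratio = (Crown Length / Total Height) * 100
CR = (15.7 m / 23.6 m) * 100
CR = 0.6653 * 100 = 66.5%

66.5


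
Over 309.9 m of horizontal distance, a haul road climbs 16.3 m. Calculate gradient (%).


Formula: Gradient = rise / run * 100
Gradient = 16.3 / 309.9 * 100 = 5.3%

5.3


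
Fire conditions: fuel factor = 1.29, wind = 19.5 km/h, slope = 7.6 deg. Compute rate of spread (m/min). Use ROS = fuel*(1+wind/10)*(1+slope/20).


Formula: ROS = fuel * (1 + wind/10) * (1 + slope/20)
Wind factor = 1 + 19.5/10 = 2.95
Slope factor = 1 + 7.6/20 = 1.38
ROS = 1.29 * 2.95 * 1.38 = 5.25 m/min

5.25


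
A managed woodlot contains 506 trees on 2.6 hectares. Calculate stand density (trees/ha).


Formula: Stand Density = N_trees / Area_ha
Density = 506 trees / 2.6 ha
Density = 195 trees/ha

195


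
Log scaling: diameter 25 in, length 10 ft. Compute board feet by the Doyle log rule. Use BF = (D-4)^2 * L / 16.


Doyle: BF = (D - 4)^2 * L / 16
Adjusted diameter = 25 - 4 = 21 in
(D-4)^2 = 21^2 = 441
BF = 441 * 10 / 16 = 276 BF

276


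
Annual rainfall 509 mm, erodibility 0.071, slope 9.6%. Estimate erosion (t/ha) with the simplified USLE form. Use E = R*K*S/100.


Formula: E = R * K * S / 100  (simplified USLE)
R * K = 509 * 0.071 = 36.139
E = 36.139 * 9.6 / 100 = 3.47 t/ha

3.47


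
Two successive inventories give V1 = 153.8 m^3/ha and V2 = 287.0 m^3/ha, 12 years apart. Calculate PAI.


Formula: PAI = (V_T2 - V_T1) / (T2 - T1)
Volume increment = 287.0 - 153.8 = 133.2 m^3/ha
PAI = 133.2 / 12 = 11.1 m^3/ha/year

11.1


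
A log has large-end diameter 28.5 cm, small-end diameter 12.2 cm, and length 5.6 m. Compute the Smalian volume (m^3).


Smalian: V = (A1 + A2)/2 * L,  A = pi*(D/200)^2
A1 = pi*(28.5/200)^2 = 0.063794 m^2
A2 = pi*(12.2/200)^2 = 0.01169 m^2
V = (0.063794+0.01169)/2*5.6 = 0.2114 m^3

0.2114


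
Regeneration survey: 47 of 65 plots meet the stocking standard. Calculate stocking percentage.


Formula: Stocking % = stocked plots / total plots * 100
Stocking = 47 / 65 * 100
Stocking = 0.7231 * 100 = 72.3%

72.3


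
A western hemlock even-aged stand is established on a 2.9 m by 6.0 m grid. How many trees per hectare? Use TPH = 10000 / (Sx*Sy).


Formula: TPH = 10000 m^2/ha / (spacing_x * spacing_y)
Area per tree = 2.9 m * 6.0 m = 17.4 m^2
TPH = 10000 / 17.4 = 575 trees/ha

575


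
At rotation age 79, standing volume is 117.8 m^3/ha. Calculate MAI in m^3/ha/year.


Formula: MAI = Total Volume / Stand Age
MAI = 117.8 m^3/ha / 79 years
MAI = 1.49 m^3/ha/year

1.49


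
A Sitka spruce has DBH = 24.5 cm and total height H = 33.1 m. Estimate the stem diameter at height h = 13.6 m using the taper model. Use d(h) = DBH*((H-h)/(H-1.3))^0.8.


Taper: d(h) = DBH * ((H - h) / (H - 1.3))^0.8
Numerator = H - h = 33.1 - 13.6 = 19.5 m
Denominator = H - 1.3 = 33.1 - 1.3 = 31.8 m
Ratio = 19.5 / 31.8 = 0.61321
d = 24.5 * 0.61321^0.8 = 16.6 cm

16.6


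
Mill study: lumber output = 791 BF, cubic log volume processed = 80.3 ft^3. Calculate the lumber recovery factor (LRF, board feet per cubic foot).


Formula: LRF = Lumber Output (BF) / Log Input (ft^3)
LRF = 791 BF / 80.3 ft^3
LRF = 9.85 BF/ft^3

9.85


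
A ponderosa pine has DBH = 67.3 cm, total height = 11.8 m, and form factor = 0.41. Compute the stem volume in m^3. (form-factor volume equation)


Formula: V = pi * (DBH/200)^2 * H * ff
Radius = DBH/200 = 67.3/200 = 0.3365 m
Radius^2 = 0.3365^2 = 0.11323225 m^2
V = pi * 0.11323225 * 11.8 * 0.41
V = 1.721 m^3

1.721


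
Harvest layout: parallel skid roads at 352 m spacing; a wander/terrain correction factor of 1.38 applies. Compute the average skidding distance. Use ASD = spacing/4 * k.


Formula: ASD = (spacing / 4) * correction
Uncorrected distance = spacing / 4 = 352 / 4 = 88 m
ASD = 88 * 1.38 = 121 m

121


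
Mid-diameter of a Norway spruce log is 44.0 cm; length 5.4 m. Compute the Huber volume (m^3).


Huber: V = Am * L,  Am = pi*(Dm/200)^2
Am = pi*(44.0/200)^2 = 0.152053 m^2
V = 0.152053*5.4 = 0.8211 m^3

0.8211


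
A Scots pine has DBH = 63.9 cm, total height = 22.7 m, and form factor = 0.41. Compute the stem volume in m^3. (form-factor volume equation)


Formula: V = pi * (DBH/200)^2 * H * ff
Radius = DBH/200 = 63.9/200 = 0.3195 m
Radius^2 = 0.3195^2 = 0.10208025 m^2
V = pi * 0.10208025 * 22.7 * 0.41
V = 2.985 m^3

2.985


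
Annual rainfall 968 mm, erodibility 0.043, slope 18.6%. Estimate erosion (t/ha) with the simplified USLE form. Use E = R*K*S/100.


Formula: E = R * K * S / 100  (simplified USLE)
R * K = 968 * 0.043 = 41.624
E = 41.624 * 18.6 / 100 = 7.74 t/ha

7.74


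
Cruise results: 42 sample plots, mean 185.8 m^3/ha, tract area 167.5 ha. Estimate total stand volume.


Formula: Total Volume = Mean Volume per ha * Total Area
Total Volume = 185.8 m^3/ha * 167.5 ha
Total Volume = 31122 m^3

31122


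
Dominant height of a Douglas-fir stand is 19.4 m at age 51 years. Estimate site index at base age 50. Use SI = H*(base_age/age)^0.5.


Formula: SI = H_dom * (base_age / age)^0.5
Age ratio = 50 / 51 = 0.98039
sqrt(age_ratio) = 0.99015
SI = 19.4 * 0.99015 = 19.2 m

19.2


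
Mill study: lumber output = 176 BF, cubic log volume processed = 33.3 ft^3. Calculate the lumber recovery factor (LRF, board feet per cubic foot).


Formula: LRF = Lumber Output (BF) / Log Input (ft^3)
LRF = 176 BF / 33.3 ft^3
LRF = 5.29 BF/ft^3

5.29


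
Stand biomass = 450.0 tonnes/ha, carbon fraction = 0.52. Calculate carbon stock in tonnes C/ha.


Formula: Carbon Stock = Biomass * Carbon Fraction
C = 450.0 t/ha * 0.52
C = 234.0 t C/ha

234.0


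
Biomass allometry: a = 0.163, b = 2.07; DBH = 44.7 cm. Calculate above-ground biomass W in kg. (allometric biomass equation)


Formula: W = a * DBH^b  (allometric power law)
DBH^b = 44.7^2.07 = 2606.9732
W = 0.163 * 2606.9732 = 424.9 kg

424.9
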